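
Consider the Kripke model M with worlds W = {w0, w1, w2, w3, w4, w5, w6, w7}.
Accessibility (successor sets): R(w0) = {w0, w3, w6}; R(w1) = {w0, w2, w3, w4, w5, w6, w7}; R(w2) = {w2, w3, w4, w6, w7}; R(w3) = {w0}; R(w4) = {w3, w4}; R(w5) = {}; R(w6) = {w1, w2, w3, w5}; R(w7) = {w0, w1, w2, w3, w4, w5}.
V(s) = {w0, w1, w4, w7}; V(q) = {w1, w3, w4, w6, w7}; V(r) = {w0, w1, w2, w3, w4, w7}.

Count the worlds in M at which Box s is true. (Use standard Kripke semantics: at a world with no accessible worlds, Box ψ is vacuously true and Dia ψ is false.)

Let φ = Box s. Evaluate φ at each world:
  w0 (successors {w0, w3, w6}): φ is false.
  w1 (successors {w0, w2, w3, w4, w5, w6, w7}): φ is false.
  w2 (successors {w2, w3, w4, w6, w7}): φ is false.
  w3 (successors {w0}): φ is true.
  w4 (successors {w3, w4}): φ is false.
  w5 (successors ∅): φ is true.
  w6 (successors {w1, w2, w3, w5}): φ is false.
  w7 (successors {w0, w1, w2, w3, w4, w5}): φ is false.
For instance, at w1:
  At w1: Box s requires s at every successor {w0, w2, w3, w4, w5, w6, w7}.
    s fails at w2, so Box s is false at w1.
Satisfying worlds: {w3, w5}

2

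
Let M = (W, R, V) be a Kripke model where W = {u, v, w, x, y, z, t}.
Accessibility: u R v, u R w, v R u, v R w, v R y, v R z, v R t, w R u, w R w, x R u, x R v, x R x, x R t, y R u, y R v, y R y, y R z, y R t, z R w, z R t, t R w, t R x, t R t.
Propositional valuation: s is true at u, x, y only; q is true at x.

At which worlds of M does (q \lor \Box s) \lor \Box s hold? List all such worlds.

x

Let φ = (q \lor \Box s) \lor \Box s. Evaluate φ at each world:
  u (successors {v, w}): φ is false.
  v (successors {u, w, y, z, t}): φ is false.
  w (successors {u, w}): φ is false.
  x (successors {u, v, x, t}): φ is true.
  y (successors {u, v, y, z, t}): φ is false.
  z (successors {w, t}): φ is false.
  t (successors {w, x, t}): φ is false.
For instance, at w:
  At w: q \lor \Box s is false, \Box s is false, so (q \lor \Box s) \lor \Box s is false.
    At w: q is false, \Box s is false, so q \lor \Box s is false.
      At w: \Box s requires s at every successor {u, w}.
        s fails at w, so \Box s is false at w.
    At w: \Box s requires s at every successor {u, w}.
      s fails at w, so \Box s is false at w.
Satisfying worlds: {x}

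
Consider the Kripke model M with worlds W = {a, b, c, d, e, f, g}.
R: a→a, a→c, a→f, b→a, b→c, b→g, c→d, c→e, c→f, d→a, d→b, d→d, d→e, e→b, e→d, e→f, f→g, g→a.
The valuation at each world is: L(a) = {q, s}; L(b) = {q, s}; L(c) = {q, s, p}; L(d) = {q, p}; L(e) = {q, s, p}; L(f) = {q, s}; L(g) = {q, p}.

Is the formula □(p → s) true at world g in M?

Recall that □ψ holds at a world iff ψ holds at every accessible world, and ◇ψ holds iff ψ holds at some accessible world.
At g: □(p → s) requires p → s at every successor {a}.
  At a: p → s is true.
So □(p → s) is true at g.

Yes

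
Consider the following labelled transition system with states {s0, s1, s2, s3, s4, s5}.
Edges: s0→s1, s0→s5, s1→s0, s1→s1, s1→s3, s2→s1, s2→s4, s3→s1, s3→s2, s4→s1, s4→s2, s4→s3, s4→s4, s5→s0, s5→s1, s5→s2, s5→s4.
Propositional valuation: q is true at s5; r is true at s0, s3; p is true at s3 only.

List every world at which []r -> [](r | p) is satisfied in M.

s0, s1, s2, s3, s4, s5

Let φ = []r -> [](r | p). Evaluate φ at each world:
  s0 (successors {s1, s5}): φ is true.
  s1 (successors {s0, s1, s3}): φ is true.
  s2 (successors {s1, s4}): φ is true.
  s3 (successors {s1, s2}): φ is true.
  s4 (successors {s1, s2, s3, s4}): φ is true.
  s5 (successors {s0, s1, s2, s4}): φ is true.
For instance, at s4:
  At s4: []r is false, [](r | p) is false, so []r -> [](r | p) is true.
    At s4: []r requires r at every successor {s1, s2, s3, s4}.
      r fails at s1, so []r is false at s4.
    At s4: [](r | p) requires r | p at every successor {s1, s2, s3, s4}.
      r | p fails at s1, so [](r | p) is false at s4.
Satisfying worlds: {s0, s1, s2, s3, s4, s5}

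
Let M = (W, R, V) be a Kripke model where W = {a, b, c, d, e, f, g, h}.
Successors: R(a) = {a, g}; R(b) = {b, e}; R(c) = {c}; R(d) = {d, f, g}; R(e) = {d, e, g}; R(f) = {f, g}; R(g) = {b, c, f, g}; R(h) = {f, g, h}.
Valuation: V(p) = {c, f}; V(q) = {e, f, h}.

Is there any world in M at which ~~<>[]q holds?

No

Let φ = ~~<>[]q. Evaluate φ at each world:
  a (successors {a, g}): φ is false.
  b (successors {b, e}): φ is false.
  c (successors {c}): φ is false.
  d (successors {d, f, g}): φ is false.
  e (successors {d, e, g}): φ is false.
  f (successors {f, g}): φ is false.
  g (successors {b, c, f, g}): φ is false.
  h (successors {f, g, h}): φ is false.
For instance, at b:
  At b: ~<>[]q is true, so ~~<>[]q is false.
    At b: <>[]q is false, so ~<>[]q is true.
      At b: <>[]q requires []q at some successor in {b, e}.
        At b: []q is false.
        At e: []q is false.
      So <>[]q is false at b.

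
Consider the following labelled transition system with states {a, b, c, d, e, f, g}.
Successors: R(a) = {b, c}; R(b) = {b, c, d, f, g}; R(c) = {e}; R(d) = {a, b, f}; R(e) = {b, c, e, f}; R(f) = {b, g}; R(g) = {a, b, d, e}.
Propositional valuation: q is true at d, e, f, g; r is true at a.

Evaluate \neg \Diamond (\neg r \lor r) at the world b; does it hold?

At b: \Diamond (\neg r \lor r) is true, so \neg \Diamond (\neg r \lor r) is false.
  At b: \Diamond (\neg r \lor r) requires \neg r \lor r at some successor in {b, c, d, f, g}.
    \neg r \lor r holds at b, so \Diamond (\neg r \lor r) is true at b.

No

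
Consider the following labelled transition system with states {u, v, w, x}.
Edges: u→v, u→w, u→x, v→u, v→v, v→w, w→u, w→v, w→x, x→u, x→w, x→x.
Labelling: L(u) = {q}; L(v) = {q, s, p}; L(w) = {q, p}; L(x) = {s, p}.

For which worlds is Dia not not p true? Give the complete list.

Recall that Dia ψ holds at a world iff ψ holds at some accessible world.
Let φ = Dia not not p. Evaluate φ at each world:
  u (successors {v, w, x}): φ is true.
  v (successors {u, v, w}): φ is true.
  w (successors {u, v, x}): φ is true.
  x (successors {u, w, x}): φ is true.
For instance, at u:
  At u: Dia not not p requires not not p at some successor in {v, w, x}.
    not not p holds at v, so Dia not not p is true at u.
Satisfying worlds: {u, v, w, x}

u, v, w, x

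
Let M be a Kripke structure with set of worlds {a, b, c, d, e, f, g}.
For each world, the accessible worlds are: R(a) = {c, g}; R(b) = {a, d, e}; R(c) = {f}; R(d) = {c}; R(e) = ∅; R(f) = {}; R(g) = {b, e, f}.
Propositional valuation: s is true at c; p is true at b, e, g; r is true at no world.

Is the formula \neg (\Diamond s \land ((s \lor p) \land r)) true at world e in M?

Yes

At e: \Diamond s \land ((s \lor p) \land r) is false, so \neg (\Diamond s \land ((s \lor p) \land r)) is true.
  At e: \Diamond s is false, (s \lor p) \land r is false, so \Diamond s \land ((s \lor p) \land r) is false.
    At e: no accessible worlds, so \Diamond s is false.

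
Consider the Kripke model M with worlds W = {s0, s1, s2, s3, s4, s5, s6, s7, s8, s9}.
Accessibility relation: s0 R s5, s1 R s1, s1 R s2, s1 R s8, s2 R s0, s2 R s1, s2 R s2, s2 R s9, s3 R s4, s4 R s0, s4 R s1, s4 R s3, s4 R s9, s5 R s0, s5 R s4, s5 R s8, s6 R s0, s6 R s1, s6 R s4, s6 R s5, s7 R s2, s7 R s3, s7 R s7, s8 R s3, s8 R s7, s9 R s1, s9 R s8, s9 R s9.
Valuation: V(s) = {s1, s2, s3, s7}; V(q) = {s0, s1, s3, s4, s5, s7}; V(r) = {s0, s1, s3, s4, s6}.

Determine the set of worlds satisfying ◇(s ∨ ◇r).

s0, s1, s2, s3, s4, s5, s6, s7, s8, s9

Let φ = ◇(s ∨ ◇r). Evaluate φ at each world:
  s0 (successors {s5}): φ is true.
  s1 (successors {s1, s2, s8}): φ is true.
  s2 (successors {s0, s1, s2, s9}): φ is true.
  s3 (successors {s4}): φ is true.
  s4 (successors {s0, s1, s3, s9}): φ is true.
  s5 (successors {s0, s4, s8}): φ is true.
  s6 (successors {s0, s1, s4, s5}): φ is true.
  s7 (successors {s2, s3, s7}): φ is true.
  s8 (successors {s3, s7}): φ is true.
  s9 (successors {s1, s8, s9}): φ is true.
For instance, at s7:
  At s7: ◇(s ∨ ◇r) requires s ∨ ◇r at some successor in {s2, s3, s7}.
    s ∨ ◇r holds at s2, so ◇(s ∨ ◇r) is true at s7.
      At s2: s is true, ◇r is true, so s ∨ ◇r is true.
Satisfying worlds: {s0, s1, s2, s3, s4, s5, s6, s7, s8, s9}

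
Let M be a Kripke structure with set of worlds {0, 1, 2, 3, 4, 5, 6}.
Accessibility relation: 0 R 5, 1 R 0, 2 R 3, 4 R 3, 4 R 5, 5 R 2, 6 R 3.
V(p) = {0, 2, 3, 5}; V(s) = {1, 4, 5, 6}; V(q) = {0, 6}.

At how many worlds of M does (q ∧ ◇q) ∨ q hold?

Let φ = (q ∧ ◇q) ∨ q. Evaluate φ at each world:
  0 (successors {5}): φ is true.
  1 (successors {0}): φ is false.
  2 (successors {3}): φ is false.
  3 (successors ∅): φ is false.
  4 (successors {3, 5}): φ is false.
  5 (successors {2}): φ is false.
  6 (successors {3}): φ is true.
For instance, at 6:
  At 6: q ∧ ◇q is false, q is true, so (q ∧ ◇q) ∨ q is true.
    At 6: q is true, ◇q is false, so q ∧ ◇q is false.
      At 6: ◇q requires q at some successor in {3}.
        At 3: q is false.
      So ◇q is false at 6.
Satisfying worlds: {0, 6}

2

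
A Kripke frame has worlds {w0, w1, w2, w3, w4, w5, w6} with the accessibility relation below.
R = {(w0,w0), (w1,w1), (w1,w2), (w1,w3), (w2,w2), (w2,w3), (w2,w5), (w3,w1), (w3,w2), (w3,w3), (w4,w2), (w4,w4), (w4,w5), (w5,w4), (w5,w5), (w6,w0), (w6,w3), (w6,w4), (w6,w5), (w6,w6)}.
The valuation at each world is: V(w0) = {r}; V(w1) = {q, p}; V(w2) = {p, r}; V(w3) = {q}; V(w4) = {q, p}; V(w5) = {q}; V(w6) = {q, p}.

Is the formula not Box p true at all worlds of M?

Recall that Box ψ holds at a world iff ψ holds at every accessible world, and Dia ψ holds iff ψ holds at some accessible world.
Let φ = not Box p. Evaluate φ at each world:
  w0 (successors {w0}): φ is true.
  w1 (successors {w1, w2, w3}): φ is true.
  w2 (successors {w2, w3, w5}): φ is true.
  w3 (successors {w1, w2, w3}): φ is true.
  w4 (successors {w2, w4, w5}): φ is true.
  w5 (successors {w4, w5}): φ is true.
  w6 (successors {w0, w3, w4, w5, w6}): φ is true.
For instance, at w6:
  At w6: Box p is false, so not Box p is true.
    At w6: Box p requires p at every successor {w0, w3, w4, w5, w6}.
      p fails at w0, so Box p is false at w6.

Yes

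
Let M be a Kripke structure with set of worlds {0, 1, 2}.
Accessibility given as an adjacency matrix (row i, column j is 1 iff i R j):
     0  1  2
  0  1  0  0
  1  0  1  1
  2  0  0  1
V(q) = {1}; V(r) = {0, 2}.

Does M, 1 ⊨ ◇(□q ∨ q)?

Yes

At 1: ◇(□q ∨ q) requires □q ∨ q at some successor in {1, 2}.
  □q ∨ q holds at 1, so ◇(□q ∨ q) is true at 1.
    At 1: □q is false, q is true, so □q ∨ q is true.
      At 1: □q requires q at every successor {1, 2}.
        q fails at 2, so □q is false at 1.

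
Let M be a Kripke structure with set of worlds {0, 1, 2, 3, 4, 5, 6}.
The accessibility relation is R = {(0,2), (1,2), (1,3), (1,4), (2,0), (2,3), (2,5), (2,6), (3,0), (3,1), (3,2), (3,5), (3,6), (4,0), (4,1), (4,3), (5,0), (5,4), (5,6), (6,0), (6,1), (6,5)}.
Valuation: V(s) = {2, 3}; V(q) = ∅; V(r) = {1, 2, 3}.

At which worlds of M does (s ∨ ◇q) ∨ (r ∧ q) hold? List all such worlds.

Recall that ◇ψ holds at a world iff ψ holds at some accessible world.
Let φ = (s ∨ ◇q) ∨ (r ∧ q). Evaluate φ at each world:
  0 (successors {2}): φ is false.
  1 (successors {2, 3, 4}): φ is false.
  2 (successors {0, 3, 5, 6}): φ is true.
  3 (successors {0, 1, 2, 5, 6}): φ is true.
  4 (successors {0, 1, 3}): φ is false.
  5 (successors {0, 4, 6}): φ is false.
  6 (successors {0, 1, 5}): φ is false.
For instance, at 6:
  At 6: s ∨ ◇q is false, r ∧ q is false, so (s ∨ ◇q) ∨ (r ∧ q) is false.
    At 6: s is false, ◇q is false, so s ∨ ◇q is false.
      At 6: ◇q requires q at some successor in {0, 1, 5}.
        At 0: q is false.
        At 1: q is false.
        At 5: q is false.
      So ◇q is false at 6.
Satisfying worlds: {2, 3}

2, 3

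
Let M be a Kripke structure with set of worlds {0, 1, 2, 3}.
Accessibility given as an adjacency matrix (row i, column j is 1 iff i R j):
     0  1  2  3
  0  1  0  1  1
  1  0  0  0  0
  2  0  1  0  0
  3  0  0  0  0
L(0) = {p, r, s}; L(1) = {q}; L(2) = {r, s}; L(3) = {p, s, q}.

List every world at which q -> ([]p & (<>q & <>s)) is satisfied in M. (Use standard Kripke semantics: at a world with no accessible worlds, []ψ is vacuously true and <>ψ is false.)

Recall that []ψ holds at a world iff ψ holds at every accessible world, and <>ψ holds iff ψ holds at some accessible world.
Let φ = q -> ([]p & (<>q & <>s)). Evaluate φ at each world:
  0 (successors {0, 2, 3}): φ is true.
  1 (successors ∅): φ is false.
  2 (successors {1}): φ is true.
  3 (successors ∅): φ is false.
For instance, at 0:
  At 0: q is false, []p & (<>q & <>s) is false, so q -> ([]p & (<>q & <>s)) is true.
    At 0: []p is false, <>q & <>s is true, so []p & (<>q & <>s) is false.
      At 0: []p requires p at every successor {0, 2, 3}.
        p fails at 2, so []p is false at 0.
      At 0: <>q is true, <>s is true, so <>q & <>s is true.
Satisfying worlds: {0, 2}

0, 2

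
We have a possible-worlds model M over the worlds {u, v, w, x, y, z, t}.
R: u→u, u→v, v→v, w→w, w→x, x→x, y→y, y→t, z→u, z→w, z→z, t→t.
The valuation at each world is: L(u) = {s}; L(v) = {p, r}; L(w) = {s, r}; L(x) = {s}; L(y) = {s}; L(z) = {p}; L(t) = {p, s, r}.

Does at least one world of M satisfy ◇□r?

Let φ = ◇□r. Evaluate φ at each world:
  u (successors {u, v}): φ is true.
  v (successors {v}): φ is true.
  w (successors {w, x}): φ is false.
  x (successors {x}): φ is false.
  y (successors {y, t}): φ is true.
  z (successors {u, w, z}): φ is false.
  t (successors {t}): φ is true.
Detail at u (witness):
  At u: ◇□r requires □r at some successor in {u, v}.
    □r holds at v, so ◇□r is true at u.
      At v: □r requires r at every successor {v}.
        At v: r is true.
      So □r is true at v.

Yes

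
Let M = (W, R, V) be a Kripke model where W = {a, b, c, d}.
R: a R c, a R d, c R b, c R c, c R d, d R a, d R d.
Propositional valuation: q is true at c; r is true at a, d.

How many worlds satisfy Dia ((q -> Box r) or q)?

3

Let φ = Dia ((q -> Box r) or q). Evaluate φ at each world:
  a (successors {c, d}): φ is true.
  b (successors ∅): φ is false.
  c (successors {b, c, d}): φ is true.
  d (successors {a, d}): φ is true.
For instance, at c:
  At c: Dia ((q -> Box r) or q) requires (q -> Box r) or q at some successor in {b, c, d}.
    (q -> Box r) or q holds at b, so Dia ((q -> Box r) or q) is true at c.
      At b: q -> Box r is true, q is false, so (q -> Box r) or q is true.
Satisfying worlds: {a, c, d}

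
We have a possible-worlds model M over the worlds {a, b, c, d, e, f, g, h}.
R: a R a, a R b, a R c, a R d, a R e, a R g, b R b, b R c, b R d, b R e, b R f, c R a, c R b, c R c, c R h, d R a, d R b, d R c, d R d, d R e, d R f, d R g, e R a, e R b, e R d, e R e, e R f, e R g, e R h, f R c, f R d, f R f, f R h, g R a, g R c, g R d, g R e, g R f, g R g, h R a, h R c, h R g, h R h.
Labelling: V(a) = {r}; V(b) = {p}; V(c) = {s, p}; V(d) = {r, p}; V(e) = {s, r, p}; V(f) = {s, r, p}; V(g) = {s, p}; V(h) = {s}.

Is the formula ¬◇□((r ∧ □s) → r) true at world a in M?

No

At a: ◇□((r ∧ □s) → r) is true, so ¬◇□((r ∧ □s) → r) is false.
  At a: ◇□((r ∧ □s) → r) requires □((r ∧ □s) → r) at some successor in {a, b, c, d, e, g}.
    □((r ∧ □s) → r) holds at a, so ◇□((r ∧ □s) → r) is true at a.
      At a: □((r ∧ □s) → r) requires (r ∧ □s) → r at every successor {a, b, c, d, e, g}.
        At a: (r ∧ □s) → r is true.
        At b: (r ∧ □s) → r is true.
        At c: (r ∧ □s) → r is true.
        At d: (r ∧ □s) → r is true.
        At e: (r ∧ □s) → r is true.
        At g: (r ∧ □s) → r is true.
      So □((r ∧ □s) → r) is true at a.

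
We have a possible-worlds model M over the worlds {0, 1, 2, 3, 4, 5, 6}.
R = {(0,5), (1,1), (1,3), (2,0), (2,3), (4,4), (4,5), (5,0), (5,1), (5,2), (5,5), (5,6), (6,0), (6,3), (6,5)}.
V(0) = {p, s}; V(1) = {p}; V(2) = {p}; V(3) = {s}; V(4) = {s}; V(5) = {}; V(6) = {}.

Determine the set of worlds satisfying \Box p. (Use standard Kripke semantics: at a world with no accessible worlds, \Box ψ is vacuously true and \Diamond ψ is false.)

3

Let φ = \Box p. Evaluate φ at each world:
  0 (successors {5}): φ is false.
  1 (successors {1, 3}): φ is false.
  2 (successors {0, 3}): φ is false.
  3 (successors ∅): φ is true.
  4 (successors {4, 5}): φ is false.
  5 (successors {0, 1, 2, 5, 6}): φ is false.
  6 (successors {0, 3, 5}): φ is false.
For instance, at 5:
  At 5: \Box p requires p at every successor {0, 1, 2, 5, 6}.
    p fails at 5, so \Box p is false at 5.
Satisfying worlds: {3}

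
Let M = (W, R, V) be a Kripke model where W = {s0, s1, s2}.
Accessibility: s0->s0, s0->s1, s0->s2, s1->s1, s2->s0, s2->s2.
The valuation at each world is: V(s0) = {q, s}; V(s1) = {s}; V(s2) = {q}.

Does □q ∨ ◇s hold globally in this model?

Let φ = □q ∨ ◇s. Evaluate φ at each world:
  s0 (successors {s0, s1, s2}): φ is true.
  s1 (successors {s1}): φ is true.
  s2 (successors {s0, s2}): φ is true.
For instance, at s0:
  At s0: □q is false, ◇s is true, so □q ∨ ◇s is true.
    At s0: □q requires q at every successor {s0, s1, s2}.
      q fails at s1, so □q is false at s0.
    At s0: ◇s requires s at some successor in {s0, s1, s2}.
      s holds at s0, so ◇s is true at s0.

Yes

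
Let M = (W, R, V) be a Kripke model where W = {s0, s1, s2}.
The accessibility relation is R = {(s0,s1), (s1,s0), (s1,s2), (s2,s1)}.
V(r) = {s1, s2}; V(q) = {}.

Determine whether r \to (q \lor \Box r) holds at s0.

At s0: r is false, q \lor \Box r is true, so r \to (q \lor \Box r) is true.
  At s0: q is false, \Box r is true, so q \lor \Box r is true.
    At s0: \Box r requires r at every successor {s1}.
      At s1: r is true.
    So \Box r is true at s0.

Yes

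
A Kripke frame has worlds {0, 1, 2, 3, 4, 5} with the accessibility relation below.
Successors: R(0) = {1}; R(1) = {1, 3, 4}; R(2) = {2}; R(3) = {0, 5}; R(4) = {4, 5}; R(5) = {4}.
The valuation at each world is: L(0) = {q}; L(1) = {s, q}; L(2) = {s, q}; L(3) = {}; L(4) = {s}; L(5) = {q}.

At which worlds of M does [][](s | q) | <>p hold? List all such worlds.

2, 3, 4, 5

Let φ = [][](s | q) | <>p. Evaluate φ at each world:
  0 (successors {1}): φ is false.
  1 (successors {1, 3, 4}): φ is false.
  2 (successors {2}): φ is true.
  3 (successors {0, 5}): φ is true.
  4 (successors {4, 5}): φ is true.
  5 (successors {4}): φ is true.
For instance, at 1:
  At 1: [][](s | q) is false, <>p is false, so [][](s | q) | <>p is false.
    At 1: [][](s | q) requires [](s | q) at every successor {1, 3, 4}.
      [](s | q) fails at 1, so [][](s | q) is false at 1.
    At 1: <>p requires p at some successor in {1, 3, 4}.
      At 1: p is false.
      At 3: p is false.
      At 4: p is false.
    So <>p is false at 1.
Satisfying worlds: {2, 3, 4, 5}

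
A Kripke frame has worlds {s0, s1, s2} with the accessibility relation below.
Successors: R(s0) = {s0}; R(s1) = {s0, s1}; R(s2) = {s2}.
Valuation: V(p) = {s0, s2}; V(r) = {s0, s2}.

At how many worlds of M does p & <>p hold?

2

Let φ = p & <>p. Evaluate φ at each world:
  s0 (successors {s0}): φ is true.
  s1 (successors {s0, s1}): φ is false.
  s2 (successors {s2}): φ is true.
For instance, at s2:
  At s2: p is true, <>p is true, so p & <>p is true.
    At s2: <>p requires p at some successor in {s2}.
      p holds at s2, so <>p is true at s2.
Satisfying worlds: {s0, s2}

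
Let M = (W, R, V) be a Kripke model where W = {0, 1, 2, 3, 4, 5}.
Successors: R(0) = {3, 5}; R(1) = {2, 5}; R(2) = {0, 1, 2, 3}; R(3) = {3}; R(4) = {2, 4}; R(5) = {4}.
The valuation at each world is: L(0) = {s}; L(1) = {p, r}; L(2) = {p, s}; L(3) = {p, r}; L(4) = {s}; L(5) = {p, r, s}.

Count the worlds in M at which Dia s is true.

5

Recall that Dia ψ holds at a world iff ψ holds at some accessible world.
Let φ = Dia s. Evaluate φ at each world:
  0 (successors {3, 5}): φ is true.
  1 (successors {2, 5}): φ is true.
  2 (successors {0, 1, 2, 3}): φ is true.
  3 (successors {3}): φ is false.
  4 (successors {2, 4}): φ is true.
  5 (successors {4}): φ is true.
For instance, at 0:
  At 0: Dia s requires s at some successor in {3, 5}.
    s holds at 5, so Dia s is true at 0.
Satisfying worlds: {0, 1, 2, 4, 5}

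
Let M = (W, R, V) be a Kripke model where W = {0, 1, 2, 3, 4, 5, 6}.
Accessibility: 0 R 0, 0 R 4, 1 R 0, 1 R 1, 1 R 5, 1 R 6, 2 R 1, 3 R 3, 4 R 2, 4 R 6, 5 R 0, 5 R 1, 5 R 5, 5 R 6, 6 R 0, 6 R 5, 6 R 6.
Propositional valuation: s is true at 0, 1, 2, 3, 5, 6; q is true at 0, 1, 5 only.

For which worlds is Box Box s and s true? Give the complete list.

Let φ = Box Box s and s. Evaluate φ at each world:
  0 (successors {0, 4}): φ is false.
  1 (successors {0, 1, 5, 6}): φ is false.
  2 (successors {1}): φ is true.
  3 (successors {3}): φ is true.
  4 (successors {2, 6}): φ is false.
  5 (successors {0, 1, 5, 6}): φ is false.
  6 (successors {0, 5, 6}): φ is false.
For instance, at 5:
  At 5: Box Box s is false, s is true, so Box Box s and s is false.
    At 5: Box Box s requires Box s at every successor {0, 1, 5, 6}.
      Box s fails at 0, so Box Box s is false at 5.
Satisfying worlds: {2, 3}

2, 3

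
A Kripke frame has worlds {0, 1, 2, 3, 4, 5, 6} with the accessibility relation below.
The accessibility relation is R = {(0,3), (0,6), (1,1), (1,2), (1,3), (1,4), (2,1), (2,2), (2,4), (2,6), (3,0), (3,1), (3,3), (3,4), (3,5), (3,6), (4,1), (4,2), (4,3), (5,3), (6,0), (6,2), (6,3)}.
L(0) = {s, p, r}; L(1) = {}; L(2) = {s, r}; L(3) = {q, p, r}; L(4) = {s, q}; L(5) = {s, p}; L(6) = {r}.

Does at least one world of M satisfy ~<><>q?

No

Let φ = ~<><>q. Evaluate φ at each world:
  0 (successors {3, 6}): φ is false.
  1 (successors {1, 2, 3, 4}): φ is false.
  2 (successors {1, 2, 4, 6}): φ is false.
  3 (successors {0, 1, 3, 4, 5, 6}): φ is false.
  4 (successors {1, 2, 3}): φ is false.
  5 (successors {3}): φ is false.
  6 (successors {0, 2, 3}): φ is false.
For instance, at 6:
  At 6: <><>q is true, so ~<><>q is false.
    At 6: <><>q requires <>q at some successor in {0, 2, 3}.
      <>q holds at 0, so <><>q is true at 6.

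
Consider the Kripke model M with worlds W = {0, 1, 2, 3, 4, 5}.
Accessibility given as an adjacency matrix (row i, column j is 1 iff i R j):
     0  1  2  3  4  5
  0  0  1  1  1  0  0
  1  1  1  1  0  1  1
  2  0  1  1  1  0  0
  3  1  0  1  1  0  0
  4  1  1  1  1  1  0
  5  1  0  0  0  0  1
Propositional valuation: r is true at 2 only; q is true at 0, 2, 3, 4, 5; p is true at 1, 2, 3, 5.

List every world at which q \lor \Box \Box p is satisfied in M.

0, 2, 3, 4, 5

Let φ = q \lor \Box \Box p. Evaluate φ at each world:
  0 (successors {1, 2, 3}): φ is true.
  1 (successors {0, 1, 2, 4, 5}): φ is false.
  2 (successors {1, 2, 3}): φ is true.
  3 (successors {0, 2, 3}): φ is true.
  4 (successors {0, 1, 2, 3, 4}): φ is true.
  5 (successors {0, 5}): φ is true.
For instance, at 5:
  At 5: q is true, \Box \Box p is false, so q \lor \Box \Box p is true.
    At 5: \Box \Box p requires \Box p at every successor {0, 5}.
      \Box p fails at 5, so \Box \Box p is false at 5.
Satisfying worlds: {0, 2, 3, 4, 5}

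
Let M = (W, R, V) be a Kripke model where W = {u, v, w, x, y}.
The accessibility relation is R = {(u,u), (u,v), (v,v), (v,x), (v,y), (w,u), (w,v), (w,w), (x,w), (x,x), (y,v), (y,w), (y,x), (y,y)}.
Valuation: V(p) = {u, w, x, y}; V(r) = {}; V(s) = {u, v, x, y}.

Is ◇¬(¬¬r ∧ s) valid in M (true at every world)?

Yes

Let φ = ◇¬(¬¬r ∧ s). Evaluate φ at each world:
  u (successors {u, v}): φ is true.
  v (successors {v, x, y}): φ is true.
  w (successors {u, v, w}): φ is true.
  x (successors {w, x}): φ is true.
  y (successors {v, w, x, y}): φ is true.
For instance, at y:
  At y: ◇¬(¬¬r ∧ s) requires ¬(¬¬r ∧ s) at some successor in {v, w, x, y}.
    ¬(¬¬r ∧ s) holds at v, so ◇¬(¬¬r ∧ s) is true at y.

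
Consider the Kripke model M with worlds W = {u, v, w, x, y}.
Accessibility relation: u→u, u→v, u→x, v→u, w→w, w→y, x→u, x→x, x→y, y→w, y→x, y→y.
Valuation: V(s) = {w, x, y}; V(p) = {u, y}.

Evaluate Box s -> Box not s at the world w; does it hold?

No

At w: Box s is true, Box not s is false, so Box s -> Box not s is false.
  At w: Box s requires s at every successor {w, y}.
    At w: s is true.
    At y: s is true.
  So Box s is true at w.
  At w: Box not s requires not s at every successor {w, y}.
    not s fails at w, so Box not s is false at w.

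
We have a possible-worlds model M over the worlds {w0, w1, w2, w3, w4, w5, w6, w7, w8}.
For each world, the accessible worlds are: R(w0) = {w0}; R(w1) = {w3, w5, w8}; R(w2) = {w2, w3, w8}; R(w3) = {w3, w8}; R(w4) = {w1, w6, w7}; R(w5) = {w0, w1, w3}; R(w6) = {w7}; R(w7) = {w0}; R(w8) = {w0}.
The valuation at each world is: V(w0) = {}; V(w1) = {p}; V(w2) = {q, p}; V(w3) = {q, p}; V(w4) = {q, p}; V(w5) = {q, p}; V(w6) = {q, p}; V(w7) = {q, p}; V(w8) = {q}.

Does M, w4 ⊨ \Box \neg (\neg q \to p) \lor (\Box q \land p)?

At w4: \Box \neg (\neg q \to p) is false, \Box q \land p is false, so \Box \neg (\neg q \to p) \lor (\Box q \land p) is false.
  At w4: \Box \neg (\neg q \to p) requires \neg (\neg q \to p) at every successor {w1, w6, w7}.
    \neg (\neg q \to p) fails at w1, so \Box \neg (\neg q \to p) is false at w4.
  At w4: \Box q is false, p is true, so \Box q \land p is false.
    At w4: \Box q requires q at every successor {w1, w6, w7}.
      q fails at w1, so \Box q is false at w4.

No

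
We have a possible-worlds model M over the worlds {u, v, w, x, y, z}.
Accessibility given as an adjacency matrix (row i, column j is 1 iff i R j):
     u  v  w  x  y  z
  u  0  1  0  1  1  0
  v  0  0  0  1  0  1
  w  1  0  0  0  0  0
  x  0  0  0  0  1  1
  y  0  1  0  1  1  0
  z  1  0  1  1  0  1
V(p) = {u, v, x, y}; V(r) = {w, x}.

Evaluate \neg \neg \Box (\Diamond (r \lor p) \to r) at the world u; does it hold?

At u: \neg \Box (\Diamond (r \lor p) \to r) is true, so \neg \neg \Box (\Diamond (r \lor p) \to r) is false.
  At u: \Box (\Diamond (r \lor p) \to r) is false, so \neg \Box (\Diamond (r \lor p) \to r) is true.
    At u: \Box (\Diamond (r \lor p) \to r) requires \Diamond (r \lor p) \to r at every successor {v, x, y}.
      \Diamond (r \lor p) \to r fails at v, so \Box (\Diamond (r \lor p) \to r) is false at u.

No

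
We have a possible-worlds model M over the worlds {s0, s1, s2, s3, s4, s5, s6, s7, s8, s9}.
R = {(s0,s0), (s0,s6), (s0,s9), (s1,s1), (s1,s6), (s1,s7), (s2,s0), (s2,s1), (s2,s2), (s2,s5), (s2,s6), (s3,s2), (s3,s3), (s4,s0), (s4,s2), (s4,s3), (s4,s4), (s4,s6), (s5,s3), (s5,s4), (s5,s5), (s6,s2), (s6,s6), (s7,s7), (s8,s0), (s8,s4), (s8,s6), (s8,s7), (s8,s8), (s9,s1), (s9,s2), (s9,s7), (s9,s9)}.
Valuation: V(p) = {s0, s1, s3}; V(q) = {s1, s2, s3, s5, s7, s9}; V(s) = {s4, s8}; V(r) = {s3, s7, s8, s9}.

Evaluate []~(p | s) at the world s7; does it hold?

Yes

At s7: []~(p | s) requires ~(p | s) at every successor {s7}.
  At s7: ~(p | s) is true.
So []~(p | s) is true at s7.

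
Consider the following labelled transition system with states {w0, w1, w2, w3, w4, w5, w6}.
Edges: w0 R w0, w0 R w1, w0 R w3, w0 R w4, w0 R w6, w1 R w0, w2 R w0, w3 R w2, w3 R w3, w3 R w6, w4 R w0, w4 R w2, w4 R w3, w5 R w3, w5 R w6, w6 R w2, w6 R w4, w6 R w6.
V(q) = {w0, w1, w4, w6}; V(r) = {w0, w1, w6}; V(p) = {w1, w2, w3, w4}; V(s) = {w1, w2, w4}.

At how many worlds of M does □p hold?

Let φ = □p. Evaluate φ at each world:
  w0 (successors {w0, w1, w3, w4, w6}): φ is false.
  w1 (successors {w0}): φ is false.
  w2 (successors {w0}): φ is false.
  w3 (successors {w2, w3, w6}): φ is false.
  w4 (successors {w0, w2, w3}): φ is false.
  w5 (successors {w3, w6}): φ is false.
  w6 (successors {w2, w4, w6}): φ is false.
For instance, at w5:
  At w5: □p requires p at every successor {w3, w6}.
    p fails at w6, so □p is false at w5.
Satisfying worlds: none.

0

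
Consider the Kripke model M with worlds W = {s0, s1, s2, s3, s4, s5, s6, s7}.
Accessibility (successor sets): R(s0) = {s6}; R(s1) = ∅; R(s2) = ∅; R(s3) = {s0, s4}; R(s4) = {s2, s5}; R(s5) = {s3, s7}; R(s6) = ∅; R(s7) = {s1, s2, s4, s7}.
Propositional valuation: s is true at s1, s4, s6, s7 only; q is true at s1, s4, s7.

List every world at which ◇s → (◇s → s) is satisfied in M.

Let φ = ◇s → (◇s → s). Evaluate φ at each world:
  s0 (successors {s6}): φ is false.
  s1 (successors ∅): φ is true.
  s2 (successors ∅): φ is true.
  s3 (successors {s0, s4}): φ is false.
  s4 (successors {s2, s5}): φ is true.
  s5 (successors {s3, s7}): φ is false.
  s6 (successors ∅): φ is true.
  s7 (successors {s1, s2, s4, s7}): φ is true.
For instance, at s5:
  At s5: ◇s is true, ◇s → s is false, so ◇s → (◇s → s) is false.
    At s5: ◇s requires s at some successor in {s3, s7}.
      s holds at s7, so ◇s is true at s5.
    At s5: ◇s is true, s is false, so ◇s → s is false.
      At s5: ◇s requires s at some successor in {s3, s7}.
        s holds at s7, so ◇s is true at s5.
Satisfying worlds: {s1, s2, s4, s6, s7}

s1, s2, s4, s6, s7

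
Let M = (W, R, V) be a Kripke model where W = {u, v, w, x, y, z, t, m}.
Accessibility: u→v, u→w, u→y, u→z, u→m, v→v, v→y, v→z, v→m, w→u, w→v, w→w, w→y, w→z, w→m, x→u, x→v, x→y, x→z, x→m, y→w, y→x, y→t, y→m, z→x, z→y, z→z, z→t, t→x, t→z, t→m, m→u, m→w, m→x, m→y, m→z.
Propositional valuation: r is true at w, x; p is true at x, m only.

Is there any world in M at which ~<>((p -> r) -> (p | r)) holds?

No

Let φ = ~<>((p -> r) -> (p | r)). Evaluate φ at each world:
  u (successors {v, w, y, z, m}): φ is false.
  v (successors {v, y, z, m}): φ is false.
  w (successors {u, v, w, y, z, m}): φ is false.
  x (successors {u, v, y, z, m}): φ is false.
  y (successors {w, x, t, m}): φ is false.
  z (successors {x, y, z, t}): φ is false.
  t (successors {x, z, m}): φ is false.
  m (successors {u, w, x, y, z}): φ is false.
For instance, at m:
  At m: <>((p -> r) -> (p | r)) is true, so ~<>((p -> r) -> (p | r)) is false.
    At m: <>((p -> r) -> (p | r)) requires (p -> r) -> (p | r) at some successor in {u, w, x, y, z}.
      (p -> r) -> (p | r) holds at w, so <>((p -> r) -> (p | r)) is true at m.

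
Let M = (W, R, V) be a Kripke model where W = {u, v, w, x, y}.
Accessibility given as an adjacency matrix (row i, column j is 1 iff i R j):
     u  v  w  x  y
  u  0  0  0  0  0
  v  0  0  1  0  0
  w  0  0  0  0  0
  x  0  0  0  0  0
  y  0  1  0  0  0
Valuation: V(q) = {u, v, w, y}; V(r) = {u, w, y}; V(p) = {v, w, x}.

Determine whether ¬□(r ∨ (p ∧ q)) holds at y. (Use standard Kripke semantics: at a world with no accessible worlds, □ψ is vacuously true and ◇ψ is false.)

Recall that □ψ holds at a world iff ψ holds at every accessible world, and ◇ψ holds iff ψ holds at some accessible world.
At y: □(r ∨ (p ∧ q)) is true, so ¬□(r ∨ (p ∧ q)) is false.
  At y: □(r ∨ (p ∧ q)) requires r ∨ (p ∧ q) at every successor {v}.
    At v: r ∨ (p ∧ q) is true.
  So □(r ∨ (p ∧ q)) is true at y.

No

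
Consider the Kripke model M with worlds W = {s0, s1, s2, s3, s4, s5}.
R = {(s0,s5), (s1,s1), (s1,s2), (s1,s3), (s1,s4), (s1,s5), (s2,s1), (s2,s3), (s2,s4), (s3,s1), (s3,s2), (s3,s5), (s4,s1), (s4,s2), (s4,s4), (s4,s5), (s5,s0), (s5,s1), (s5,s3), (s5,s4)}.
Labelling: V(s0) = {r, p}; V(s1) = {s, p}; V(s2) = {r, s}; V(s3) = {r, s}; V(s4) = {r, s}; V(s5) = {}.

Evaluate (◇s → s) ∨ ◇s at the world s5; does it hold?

At s5: ◇s → s is false, ◇s is true, so (◇s → s) ∨ ◇s is true.
  At s5: ◇s is true, s is false, so ◇s → s is false.
    At s5: ◇s requires s at some successor in {s0, s1, s3, s4}.
      s holds at s1, so ◇s is true at s5.
  At s5: ◇s requires s at some successor in {s0, s1, s3, s4}.
    s holds at s1, so ◇s is true at s5.

Yes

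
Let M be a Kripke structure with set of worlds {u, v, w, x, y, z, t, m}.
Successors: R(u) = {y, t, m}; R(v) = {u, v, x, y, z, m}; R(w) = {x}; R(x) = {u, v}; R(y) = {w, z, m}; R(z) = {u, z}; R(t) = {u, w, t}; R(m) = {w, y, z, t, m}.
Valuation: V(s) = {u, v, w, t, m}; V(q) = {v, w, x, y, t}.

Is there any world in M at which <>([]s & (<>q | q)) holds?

Yes

Recall that []ψ holds at a world iff ψ holds at every accessible world, and <>ψ holds iff ψ holds at some accessible world.
Let φ = <>([]s & (<>q | q)). Evaluate φ at each world:
  u (successors {y, t, m}): φ is true.
  v (successors {u, v, x, y, z, m}): φ is true.
  w (successors {x}): φ is true.
  x (successors {u, v}): φ is false.
  y (successors {w, z, m}): φ is false.
  z (successors {u, z}): φ is false.
  t (successors {u, w, t}): φ is true.
  m (successors {w, y, z, t, m}): φ is true.
Detail at u (witness):
  At u: <>([]s & (<>q | q)) requires []s & (<>q | q) at some successor in {y, t, m}.
    []s & (<>q | q) holds at t, so <>([]s & (<>q | q)) is true at u.
      At t: []s is true, <>q | q is true, so []s & (<>q | q) is true.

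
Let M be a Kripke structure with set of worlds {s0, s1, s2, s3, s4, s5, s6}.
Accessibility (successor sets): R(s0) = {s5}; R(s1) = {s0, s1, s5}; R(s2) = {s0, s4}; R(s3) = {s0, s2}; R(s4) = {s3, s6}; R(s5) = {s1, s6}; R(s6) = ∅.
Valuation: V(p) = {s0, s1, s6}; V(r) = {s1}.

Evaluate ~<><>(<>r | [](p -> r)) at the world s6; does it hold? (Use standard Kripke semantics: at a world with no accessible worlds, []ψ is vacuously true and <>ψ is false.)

Yes

At s6: <><>(<>r | [](p -> r)) is false, so ~<><>(<>r | [](p -> r)) is true.
  At s6: no accessible worlds, so <><>(<>r | [](p -> r)) is false.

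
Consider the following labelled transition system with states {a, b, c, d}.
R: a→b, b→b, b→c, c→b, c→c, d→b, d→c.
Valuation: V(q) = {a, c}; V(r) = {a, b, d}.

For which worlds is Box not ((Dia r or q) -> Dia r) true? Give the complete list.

Let φ = Box not ((Dia r or q) -> Dia r). Evaluate φ at each world:
  a (successors {b}): φ is false.
  b (successors {b, c}): φ is false.
  c (successors {b, c}): φ is false.
  d (successors {b, c}): φ is false.
For instance, at a:
  At a: Box not ((Dia r or q) -> Dia r) requires not ((Dia r or q) -> Dia r) at every successor {b}.
    not ((Dia r or q) -> Dia r) fails at b, so Box not ((Dia r or q) -> Dia r) is false at a.
      At b: (Dia r or q) -> Dia r is true, so not ((Dia r or q) -> Dia r) is false.
Satisfying worlds: none.

none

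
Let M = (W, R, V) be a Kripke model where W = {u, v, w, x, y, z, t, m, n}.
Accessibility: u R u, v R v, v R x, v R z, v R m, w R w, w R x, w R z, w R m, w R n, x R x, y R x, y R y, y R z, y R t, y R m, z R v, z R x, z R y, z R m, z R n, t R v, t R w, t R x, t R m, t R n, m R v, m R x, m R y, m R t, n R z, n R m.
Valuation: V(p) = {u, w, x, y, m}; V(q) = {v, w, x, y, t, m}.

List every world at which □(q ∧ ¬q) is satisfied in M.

none

Recall that □ψ holds at a world iff ψ holds at every accessible world, and ◇ψ holds iff ψ holds at some accessible world.
Let φ = □(q ∧ ¬q). Evaluate φ at each world:
  u (successors {u}): φ is false.
  v (successors {v, x, z, m}): φ is false.
  w (successors {w, x, z, m, n}): φ is false.
  x (successors {x}): φ is false.
  y (successors {x, y, z, t, m}): φ is false.
  z (successors {v, x, y, m, n}): φ is false.
  t (successors {v, w, x, m, n}): φ is false.
  m (successors {v, x, y, t}): φ is false.
  n (successors {z, m}): φ is false.
For instance, at z:
  At z: □(q ∧ ¬q) requires q ∧ ¬q at every successor {v, x, y, m, n}.
    q ∧ ¬q fails at v, so □(q ∧ ¬q) is false at z.
Satisfying worlds: none.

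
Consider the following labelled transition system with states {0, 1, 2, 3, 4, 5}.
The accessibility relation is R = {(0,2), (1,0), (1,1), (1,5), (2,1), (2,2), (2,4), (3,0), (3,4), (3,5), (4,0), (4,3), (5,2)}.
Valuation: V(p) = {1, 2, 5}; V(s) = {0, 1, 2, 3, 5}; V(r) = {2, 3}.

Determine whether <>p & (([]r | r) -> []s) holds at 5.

Yes

Recall that []ψ holds at a world iff ψ holds at every accessible world, and <>ψ holds iff ψ holds at some accessible world.
At 5: <>p is true, ([]r | r) -> []s is true, so <>p & (([]r | r) -> []s) is true.
  At 5: <>p requires p at some successor in {2}.
    p holds at 2, so <>p is true at 5.
  At 5: []r | r is true, []s is true, so ([]r | r) -> []s is true.
    At 5: []r is true, r is false, so []r | r is true.
      At 5: []r requires r at every successor {2}.
        At 2: r is true.
      So []r is true at 5.
    At 5: []s requires s at every successor {2}.
      At 2: s is true.
    So []s is true at 5.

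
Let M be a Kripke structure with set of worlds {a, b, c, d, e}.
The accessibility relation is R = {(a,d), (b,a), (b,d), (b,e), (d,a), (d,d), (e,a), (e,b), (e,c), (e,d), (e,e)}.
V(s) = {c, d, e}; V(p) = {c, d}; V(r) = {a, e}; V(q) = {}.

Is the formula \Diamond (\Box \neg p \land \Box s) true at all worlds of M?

Let φ = \Diamond (\Box \neg p \land \Box s). Evaluate φ at each world:
  a (successors {d}): φ is false.
  b (successors {a, d, e}): φ is false.
  c (successors ∅): φ is false.
  d (successors {a, d}): φ is false.
  e (successors {a, b, c, d, e}): φ is true.
Detail at a (counterexample):
  At a: \Diamond (\Box \neg p \land \Box s) requires \Box \neg p \land \Box s at some successor in {d}.
    At d: \Box \neg p \land \Box s is false.
  So \Diamond (\Box \neg p \land \Box s) is false at a.

No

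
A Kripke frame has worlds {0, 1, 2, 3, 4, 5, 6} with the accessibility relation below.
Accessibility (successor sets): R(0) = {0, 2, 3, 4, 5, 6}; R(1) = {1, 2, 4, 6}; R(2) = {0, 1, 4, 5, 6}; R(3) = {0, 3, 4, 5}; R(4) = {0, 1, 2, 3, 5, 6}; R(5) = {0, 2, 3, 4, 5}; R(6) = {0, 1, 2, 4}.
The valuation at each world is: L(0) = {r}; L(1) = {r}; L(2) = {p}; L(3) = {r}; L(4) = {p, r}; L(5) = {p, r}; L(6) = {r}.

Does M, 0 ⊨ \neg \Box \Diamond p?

Recall that \Box ψ holds at a world iff ψ holds at every accessible world, and \Diamond ψ holds iff ψ holds at some accessible world.
At 0: \Box \Diamond p is true, so \neg \Box \Diamond p is false.
  At 0: \Box \Diamond p requires \Diamond p at every successor {0, 2, 3, 4, 5, 6}.
    At 0: \Diamond p is true.
    At 2: \Diamond p is true.
    At 3: \Diamond p is true.
    At 4: \Diamond p is true.
    At 5: \Diamond p is true.
    At 6: \Diamond p is true.
  So \Box \Diamond p is true at 0.

No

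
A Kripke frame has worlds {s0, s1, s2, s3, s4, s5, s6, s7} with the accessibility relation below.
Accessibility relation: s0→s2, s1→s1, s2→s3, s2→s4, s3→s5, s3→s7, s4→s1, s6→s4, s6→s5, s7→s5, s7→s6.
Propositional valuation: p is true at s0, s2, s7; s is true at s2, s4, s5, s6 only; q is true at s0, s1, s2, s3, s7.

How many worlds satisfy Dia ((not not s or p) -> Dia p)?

3

Let φ = Dia ((not not s or p) -> Dia p). Evaluate φ at each world:
  s0 (successors {s2}): φ is false.
  s1 (successors {s1}): φ is true.
  s2 (successors {s3, s4}): φ is true.
  s3 (successors {s5, s7}): φ is false.
  s4 (successors {s1}): φ is true.
  s5 (successors ∅): φ is false.
  s6 (successors {s4, s5}): φ is false.
  s7 (successors {s5, s6}): φ is false.
For instance, at s0:
  At s0: Dia ((not not s or p) -> Dia p) requires (not not s or p) -> Dia p at some successor in {s2}.
    At s2: (not not s or p) -> Dia p is false.
  So Dia ((not not s or p) -> Dia p) is false at s0.
Satisfying worlds: {s1, s2, s4}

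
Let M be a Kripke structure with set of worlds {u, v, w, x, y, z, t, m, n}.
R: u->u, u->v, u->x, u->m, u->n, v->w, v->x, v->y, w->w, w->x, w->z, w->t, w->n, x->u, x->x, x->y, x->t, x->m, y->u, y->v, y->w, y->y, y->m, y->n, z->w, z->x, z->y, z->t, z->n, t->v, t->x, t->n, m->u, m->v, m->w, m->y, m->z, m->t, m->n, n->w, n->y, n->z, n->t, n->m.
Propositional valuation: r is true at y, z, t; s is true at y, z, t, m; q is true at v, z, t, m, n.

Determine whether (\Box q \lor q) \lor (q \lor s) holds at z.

Yes

Recall that \Box ψ holds at a world iff ψ holds at every accessible world, and \Diamond ψ holds iff ψ holds at some accessible world.
At z: \Box q \lor q is true, q \lor s is true, so (\Box q \lor q) \lor (q \lor s) is true.
  At z: \Box q is false, q is true, so \Box q \lor q is true.
    At z: \Box q requires q at every successor {w, x, y, t, n}.
      q fails at w, so \Box q is false at z.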